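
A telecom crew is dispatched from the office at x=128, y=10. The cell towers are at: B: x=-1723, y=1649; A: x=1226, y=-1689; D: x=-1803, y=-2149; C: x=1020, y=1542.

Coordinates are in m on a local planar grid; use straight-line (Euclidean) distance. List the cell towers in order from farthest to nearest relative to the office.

Computing each straight-line distance from x=128, y=10:
D x=-1803, y=-2149: 2896.6 m
B x=-1723, y=1649: 2472.4 m
A x=1226, y=-1689: 2022.9 m
C x=1020, y=1542: 1772.8 m

D, B, A, C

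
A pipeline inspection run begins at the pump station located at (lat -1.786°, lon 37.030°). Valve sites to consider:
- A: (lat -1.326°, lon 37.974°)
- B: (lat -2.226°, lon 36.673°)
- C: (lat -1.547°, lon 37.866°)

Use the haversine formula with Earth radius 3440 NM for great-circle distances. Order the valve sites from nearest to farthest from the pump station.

Computing each great-circle distance from (lat -1.786°, lon 37.030°):
B (lat -2.226°, lon 36.673°): 34.0 NM
C (lat -1.547°, lon 37.866°): 52.2 NM
A (lat -1.326°, lon 37.974°): 63.0 NM

B, C, A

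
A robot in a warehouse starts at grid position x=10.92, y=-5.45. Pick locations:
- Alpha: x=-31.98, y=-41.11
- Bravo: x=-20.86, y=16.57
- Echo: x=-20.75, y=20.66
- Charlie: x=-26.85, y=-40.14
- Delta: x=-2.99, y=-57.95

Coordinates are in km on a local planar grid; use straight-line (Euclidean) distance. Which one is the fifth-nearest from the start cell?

Alpha

Distance to each, sorted:
Bravo: 38.7 km
Echo: 41.0 km
Charlie: 51.3 km
Delta: 54.3 km
Alpha: 55.8 km
The fifth-nearest is Alpha at 55.8 km.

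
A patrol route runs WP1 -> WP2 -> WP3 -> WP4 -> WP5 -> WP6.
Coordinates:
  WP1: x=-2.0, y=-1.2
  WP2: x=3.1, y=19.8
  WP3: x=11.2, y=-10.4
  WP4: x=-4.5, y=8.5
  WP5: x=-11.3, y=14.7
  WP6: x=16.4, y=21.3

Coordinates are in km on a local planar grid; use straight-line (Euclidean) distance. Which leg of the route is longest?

Leg distances:
WP1→WP2: 21.6 km
WP2→WP3: 31.3 km
WP3→WP4: 24.6 km
WP4→WP5: 9.2 km
WP5→WP6: 28.5 km
The longest leg is WP2–WP3 at 31.3 km.

WP2–WP3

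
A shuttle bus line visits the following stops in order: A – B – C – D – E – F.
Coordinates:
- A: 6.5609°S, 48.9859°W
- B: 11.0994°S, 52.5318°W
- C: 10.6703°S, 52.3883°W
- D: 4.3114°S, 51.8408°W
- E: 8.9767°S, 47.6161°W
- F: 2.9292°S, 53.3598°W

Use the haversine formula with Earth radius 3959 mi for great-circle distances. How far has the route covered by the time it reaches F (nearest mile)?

1877 mi

Leg distances:
A→B: 396.1 mi  (cumulative 396.1 mi)
B→C: 31.2 mi  (cumulative 427.3 mi)
C→D: 441.0 mi  (cumulative 868.3 mi)
D→E: 433.5 mi  (cumulative 1301.9 mi)
E→F: 574.7 mi  (cumulative 1876.6 mi)
Cumulative distance at F ≈ 1877 mi.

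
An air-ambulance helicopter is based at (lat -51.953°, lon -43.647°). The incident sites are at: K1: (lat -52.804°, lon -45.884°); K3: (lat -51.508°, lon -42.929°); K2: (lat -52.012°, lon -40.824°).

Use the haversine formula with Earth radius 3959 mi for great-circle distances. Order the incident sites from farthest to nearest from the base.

K2, K1, K3

Distance from the base at (lat -51.953°, lon -43.647°) to each:
K2 (lat -52.012°, lon -40.824°): 120.2 mi
K1 (lat -52.804°, lon -45.884°): 111.2 mi
K3 (lat -51.508°, lon -42.929°): 43.5 mi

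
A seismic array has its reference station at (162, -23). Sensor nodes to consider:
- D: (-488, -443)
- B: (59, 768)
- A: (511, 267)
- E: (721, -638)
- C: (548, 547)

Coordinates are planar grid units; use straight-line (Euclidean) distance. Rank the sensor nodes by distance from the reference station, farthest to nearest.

E, B, D, C, A

Distance from the reference station at (162, -23) to each:
E (721, -638): 831.1
B (59, 768): 797.7
D (-488, -443): 773.9
C (548, 547): 688.4
A (511, 267): 453.8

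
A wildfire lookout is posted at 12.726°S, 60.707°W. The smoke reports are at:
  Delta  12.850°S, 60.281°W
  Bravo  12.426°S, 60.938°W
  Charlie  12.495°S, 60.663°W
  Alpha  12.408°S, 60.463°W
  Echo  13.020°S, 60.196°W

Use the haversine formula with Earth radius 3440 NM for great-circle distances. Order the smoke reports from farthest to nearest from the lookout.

Echo, Delta, Alpha, Bravo, Charlie

Distances from the lookout:
Echo 13.020°S, 60.196°W: 34.7 NM
Delta 12.850°S, 60.281°W: 26.0 NM
Alpha 12.408°S, 60.463°W: 23.9 NM
Bravo 12.426°S, 60.938°W: 22.5 NM
Charlie 12.495°S, 60.663°W: 14.1 NM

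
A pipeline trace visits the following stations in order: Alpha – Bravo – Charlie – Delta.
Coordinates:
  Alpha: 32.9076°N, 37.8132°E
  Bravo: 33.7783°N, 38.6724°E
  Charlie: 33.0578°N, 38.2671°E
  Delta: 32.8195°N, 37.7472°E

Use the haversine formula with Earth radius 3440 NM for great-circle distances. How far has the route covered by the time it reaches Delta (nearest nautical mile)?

Leg distances:
Alpha→Bravo: 67.7 NM  (cumulative 67.7 NM)
Bravo→Charlie: 47.8 NM  (cumulative 115.5 NM)
Charlie→Delta: 29.8 NM  (cumulative 145.4 NM)
Cumulative distance at Delta ≈ 145 NM.

145 NM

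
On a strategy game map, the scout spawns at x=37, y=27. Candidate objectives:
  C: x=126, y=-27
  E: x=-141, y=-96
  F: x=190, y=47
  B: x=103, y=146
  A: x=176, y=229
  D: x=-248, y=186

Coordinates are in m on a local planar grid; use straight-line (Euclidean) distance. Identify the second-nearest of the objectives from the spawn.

Distances from the spawn (x=37, y=27):
C: 104.1 m
B: 136.1 m
F: 154.3 m
E: 216.4 m
A: 245.2 m
D: 326.4 m
The second-nearest is B at 136.1 m.

B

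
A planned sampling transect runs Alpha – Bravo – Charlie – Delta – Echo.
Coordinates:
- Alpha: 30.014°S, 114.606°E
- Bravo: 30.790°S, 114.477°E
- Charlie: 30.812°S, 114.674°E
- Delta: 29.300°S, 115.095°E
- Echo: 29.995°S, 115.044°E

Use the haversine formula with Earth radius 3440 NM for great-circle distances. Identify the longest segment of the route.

Charlie–Delta

Leg distances:
Alpha→Bravo: 47.1 NM
Bravo→Charlie: 10.2 NM
Charlie→Delta: 93.4 NM
Delta→Echo: 41.8 NM
The longest leg is Charlie–Delta at 93.4 NM.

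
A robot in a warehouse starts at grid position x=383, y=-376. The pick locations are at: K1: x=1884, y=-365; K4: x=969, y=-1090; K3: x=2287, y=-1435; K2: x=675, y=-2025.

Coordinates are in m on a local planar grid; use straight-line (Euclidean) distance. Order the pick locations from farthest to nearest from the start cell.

K3, K2, K1, K4

Computing each straight-line distance from x=383, y=-376:
K3 x=2287, y=-1435: 2178.7 m
K2 x=675, y=-2025: 1674.7 m
K1 x=1884, y=-365: 1501.0 m
K4 x=969, y=-1090: 923.7 m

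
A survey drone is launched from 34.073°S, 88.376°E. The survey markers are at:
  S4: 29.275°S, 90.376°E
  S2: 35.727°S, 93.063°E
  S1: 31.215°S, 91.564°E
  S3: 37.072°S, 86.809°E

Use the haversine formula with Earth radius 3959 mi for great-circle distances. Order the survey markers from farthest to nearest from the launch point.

Distances from the launch point:
S4 29.275°S, 90.376°E: 351.7 mi
S2 35.727°S, 93.063°E: 289.1 mi
S1 31.215°S, 91.564°E: 270.9 mi
S3 37.072°S, 86.809°E: 225.2 mi

S4, S2, S1, S3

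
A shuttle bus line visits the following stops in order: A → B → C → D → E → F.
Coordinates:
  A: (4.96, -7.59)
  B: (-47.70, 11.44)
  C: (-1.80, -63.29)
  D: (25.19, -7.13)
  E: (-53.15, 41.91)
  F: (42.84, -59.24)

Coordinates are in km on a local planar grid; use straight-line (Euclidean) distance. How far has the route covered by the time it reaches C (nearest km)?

Leg distances:
A→B: 56.0 km  (cumulative 56.0 km)
B→C: 87.7 km  (cumulative 143.7 km)
Cumulative distance at C ≈ 144 km.

144 km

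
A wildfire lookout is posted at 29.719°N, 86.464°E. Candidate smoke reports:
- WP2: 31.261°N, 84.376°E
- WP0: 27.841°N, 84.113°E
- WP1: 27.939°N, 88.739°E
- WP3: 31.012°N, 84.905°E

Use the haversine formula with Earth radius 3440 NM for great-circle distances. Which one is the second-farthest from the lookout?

Distances from the lookout (29.719°N, 86.464°E):
WP0: 167.4 NM
WP1: 160.4 NM
WP2: 142.3 NM
WP3: 112.0 NM
The second-farthest is WP1 at 160.4 NM.

WP1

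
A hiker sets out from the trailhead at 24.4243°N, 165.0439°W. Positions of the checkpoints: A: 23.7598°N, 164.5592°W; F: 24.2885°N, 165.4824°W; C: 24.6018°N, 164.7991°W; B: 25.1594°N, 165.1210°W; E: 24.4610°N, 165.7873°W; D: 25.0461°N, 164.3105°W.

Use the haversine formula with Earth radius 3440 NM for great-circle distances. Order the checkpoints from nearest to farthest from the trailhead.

Distances from the trailhead:
C 24.6018°N, 164.7991°W: 17.1 NM
F 24.2885°N, 165.4824°W: 25.3 NM
E 24.4610°N, 165.7873°W: 40.7 NM
B 25.1594°N, 165.1210°W: 44.3 NM
A 23.7598°N, 164.5592°W: 47.9 NM
D 25.0461°N, 164.3105°W: 54.7 NM

C, F, E, B, A, D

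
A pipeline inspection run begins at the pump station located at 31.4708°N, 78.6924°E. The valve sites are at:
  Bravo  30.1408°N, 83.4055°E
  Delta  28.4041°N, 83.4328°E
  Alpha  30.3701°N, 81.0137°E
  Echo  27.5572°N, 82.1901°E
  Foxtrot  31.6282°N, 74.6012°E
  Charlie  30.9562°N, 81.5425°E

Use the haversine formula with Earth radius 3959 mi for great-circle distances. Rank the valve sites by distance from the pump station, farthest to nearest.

Delta, Echo, Bravo, Foxtrot, Charlie, Alpha

Distance from the pump station at 31.4708°N, 78.6924°E to each:
Delta 28.4041°N, 83.4328°E: 354.1 mi
Echo 27.5572°N, 82.1901°E: 342.5 mi
Bravo 30.1408°N, 83.4055°E: 294.4 mi
Foxtrot 31.6282°N, 74.6012°E: 241.1 mi
Charlie 30.9562°N, 81.5425°E: 172.1 mi
Alpha 30.3701°N, 81.0137°E: 157.2 mi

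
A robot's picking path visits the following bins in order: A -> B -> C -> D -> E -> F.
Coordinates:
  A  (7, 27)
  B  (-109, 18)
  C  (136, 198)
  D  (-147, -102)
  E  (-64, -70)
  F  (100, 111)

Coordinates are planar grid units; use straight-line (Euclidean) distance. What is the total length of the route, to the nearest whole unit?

1166

Leg distances:
A→B: 116.3  (cumulative 116.3)
B→C: 304.0  (cumulative 420.4)
C→D: 412.4  (cumulative 832.8)
D→E: 89.0  (cumulative 921.7)
E→F: 244.2  (cumulative 1166.0)
Total route length ≈ 1166.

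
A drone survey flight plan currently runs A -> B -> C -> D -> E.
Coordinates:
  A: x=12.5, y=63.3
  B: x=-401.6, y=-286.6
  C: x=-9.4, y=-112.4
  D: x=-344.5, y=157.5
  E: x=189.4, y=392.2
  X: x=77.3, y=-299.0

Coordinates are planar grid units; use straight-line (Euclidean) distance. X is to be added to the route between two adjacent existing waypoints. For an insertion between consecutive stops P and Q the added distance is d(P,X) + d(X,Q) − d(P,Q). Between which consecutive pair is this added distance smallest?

Added distance for inserting X between each consecutive pair:
A–B: 305.0
B–C: 255.7
C–D: 397.0
D–E: 738.6
Smallest added distance is 255.7, inserting between B and C.

between B and C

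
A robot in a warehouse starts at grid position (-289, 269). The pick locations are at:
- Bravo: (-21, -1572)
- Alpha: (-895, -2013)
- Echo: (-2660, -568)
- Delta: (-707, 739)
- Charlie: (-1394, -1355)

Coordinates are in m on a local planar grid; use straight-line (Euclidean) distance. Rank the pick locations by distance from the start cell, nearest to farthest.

Distance from the start cell at (-289, 269) to each:
Delta (-707, 739): 629.0 m
Bravo (-21, -1572): 1860.4 m
Charlie (-1394, -1355): 1964.3 m
Alpha (-895, -2013): 2361.1 m
Echo (-2660, -568): 2514.4 m

Delta, Bravo, Charlie, Alpha, Echo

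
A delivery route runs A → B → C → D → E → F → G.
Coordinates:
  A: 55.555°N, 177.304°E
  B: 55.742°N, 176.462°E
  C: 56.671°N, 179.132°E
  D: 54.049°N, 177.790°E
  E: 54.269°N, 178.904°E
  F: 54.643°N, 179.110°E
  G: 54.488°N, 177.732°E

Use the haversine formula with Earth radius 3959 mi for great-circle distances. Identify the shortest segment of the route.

E–F

Leg distances:
A→B: 35.3 mi
B→C: 121.0 mi
C→D: 188.7 mi
D→E: 47.6 mi
E→F: 27.1 mi
F→G: 56.2 mi
The shortest leg is E–F at 27.1 mi.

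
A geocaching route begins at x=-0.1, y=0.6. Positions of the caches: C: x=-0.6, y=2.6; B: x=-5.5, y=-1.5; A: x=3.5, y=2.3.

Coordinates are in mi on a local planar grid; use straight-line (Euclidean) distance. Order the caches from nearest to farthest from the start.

C, A, B

Computing each straight-line distance from x=-0.1, y=0.6:
C x=-0.6, y=2.6: 2.1 mi
A x=3.5, y=2.3: 4.0 mi
B x=-5.5, y=-1.5: 5.8 mi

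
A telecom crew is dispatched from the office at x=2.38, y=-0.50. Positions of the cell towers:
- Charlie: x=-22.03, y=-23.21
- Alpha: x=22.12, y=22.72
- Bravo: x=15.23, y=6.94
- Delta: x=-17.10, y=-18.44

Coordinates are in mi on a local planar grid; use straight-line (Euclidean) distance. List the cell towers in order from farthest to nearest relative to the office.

Distances from the office:
Charlie x=-22.03, y=-23.21: 33.3 mi
Alpha x=22.12, y=22.72: 30.5 mi
Delta x=-17.10, y=-18.44: 26.5 mi
Bravo x=15.23, y=6.94: 14.8 mi

Charlie, Alpha, Delta, Bravo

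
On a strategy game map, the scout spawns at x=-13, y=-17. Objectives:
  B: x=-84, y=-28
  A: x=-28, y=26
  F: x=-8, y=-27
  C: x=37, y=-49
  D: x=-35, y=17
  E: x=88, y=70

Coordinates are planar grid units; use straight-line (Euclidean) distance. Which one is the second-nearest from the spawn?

Distance to each, sorted:
F: 11.2
D: 40.5
A: 45.5
C: 59.4
B: 71.8
E: 133.3
The second-nearest is D at 40.5.

D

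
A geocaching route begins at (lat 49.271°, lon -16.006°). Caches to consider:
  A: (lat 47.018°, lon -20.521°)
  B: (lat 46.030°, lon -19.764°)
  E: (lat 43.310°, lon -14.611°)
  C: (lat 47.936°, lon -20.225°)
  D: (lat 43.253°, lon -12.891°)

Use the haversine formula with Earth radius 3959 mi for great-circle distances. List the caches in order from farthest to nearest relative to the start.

D, E, B, A, C

Distances from the start:
D (lat 43.253°, lon -12.891°): 441.6 mi
E (lat 43.310°, lon -14.611°): 417.2 mi
B (lat 46.030°, lon -19.764°): 284.1 mi
A (lat 47.018°, lon -20.521°): 259.9 mi
C (lat 47.936°, lon -20.225°): 213.7 mi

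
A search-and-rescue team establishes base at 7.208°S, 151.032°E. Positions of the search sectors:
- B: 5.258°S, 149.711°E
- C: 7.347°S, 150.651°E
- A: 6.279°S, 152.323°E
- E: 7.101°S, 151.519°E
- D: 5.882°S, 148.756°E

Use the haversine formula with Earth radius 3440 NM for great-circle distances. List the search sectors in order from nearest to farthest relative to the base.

C, E, A, B, D

Distance from the base at 7.208°S, 151.032°E to each:
C 7.347°S, 150.651°E: 24.2 NM
E 7.101°S, 151.519°E: 29.7 NM
A 6.279°S, 152.323°E: 95.1 NM
B 5.258°S, 149.711°E: 141.1 NM
D 5.882°S, 148.756°E: 157.4 NM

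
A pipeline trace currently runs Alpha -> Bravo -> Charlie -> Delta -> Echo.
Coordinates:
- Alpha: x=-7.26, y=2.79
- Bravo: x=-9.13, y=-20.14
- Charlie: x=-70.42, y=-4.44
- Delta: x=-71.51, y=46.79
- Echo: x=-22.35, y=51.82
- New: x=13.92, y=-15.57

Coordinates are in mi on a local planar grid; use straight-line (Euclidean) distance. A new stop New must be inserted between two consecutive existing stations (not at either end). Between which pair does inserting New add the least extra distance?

Added distance for inserting New between each consecutive pair:
Alpha–Bravo: 28.5 mi
Bravo–Charlie: 45.3 mi
Charlie–Delta: 139.6 mi
Delta–Echo: 132.9 mi
Smallest added distance is 28.5 mi, inserting between Alpha and Bravo.

between Alpha and Bravo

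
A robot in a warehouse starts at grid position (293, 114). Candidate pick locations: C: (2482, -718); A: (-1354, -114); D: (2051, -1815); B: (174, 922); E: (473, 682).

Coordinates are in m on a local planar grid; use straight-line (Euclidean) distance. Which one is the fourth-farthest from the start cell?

Distance to each, sorted:
D: 2609.9 m
C: 2341.8 m
A: 1662.7 m
B: 816.7 m
E: 595.8 m
The fourth-farthest is B at 816.7 m.

B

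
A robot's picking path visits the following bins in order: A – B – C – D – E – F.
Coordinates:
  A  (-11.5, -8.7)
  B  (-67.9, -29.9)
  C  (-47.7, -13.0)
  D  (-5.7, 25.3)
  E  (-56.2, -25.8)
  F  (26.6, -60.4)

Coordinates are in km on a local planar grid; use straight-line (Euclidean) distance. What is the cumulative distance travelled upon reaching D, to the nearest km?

Leg distances:
A→B: 60.3 km  (cumulative 60.3 km)
B→C: 26.3 km  (cumulative 86.6 km)
C→D: 56.8 km  (cumulative 143.4 km)
Cumulative distance at D ≈ 143 km.

143 km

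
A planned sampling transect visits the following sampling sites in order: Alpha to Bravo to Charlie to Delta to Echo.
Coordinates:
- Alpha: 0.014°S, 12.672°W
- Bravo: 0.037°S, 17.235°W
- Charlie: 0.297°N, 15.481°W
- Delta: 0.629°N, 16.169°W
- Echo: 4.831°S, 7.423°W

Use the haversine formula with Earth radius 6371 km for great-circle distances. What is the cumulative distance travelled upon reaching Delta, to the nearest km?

Leg distances:
Alpha→Bravo: 507.4 km  (cumulative 507.4 km)
Bravo→Charlie: 198.5 km  (cumulative 705.9 km)
Charlie→Delta: 84.9 km  (cumulative 790.9 km)
Cumulative distance at Delta ≈ 791 km.

791 km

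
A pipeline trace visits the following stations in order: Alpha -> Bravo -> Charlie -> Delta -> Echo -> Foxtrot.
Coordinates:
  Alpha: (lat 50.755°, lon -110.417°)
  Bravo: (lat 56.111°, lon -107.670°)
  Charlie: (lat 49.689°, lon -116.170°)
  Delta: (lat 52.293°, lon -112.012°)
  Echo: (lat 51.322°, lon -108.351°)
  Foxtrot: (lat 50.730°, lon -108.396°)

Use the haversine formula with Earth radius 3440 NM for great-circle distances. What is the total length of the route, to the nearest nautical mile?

Leg distances:
Alpha→Bravo: 336.2 NM  (cumulative 336.2 NM)
Bravo→Charlie: 492.6 NM  (cumulative 828.8 NM)
Charlie→Delta: 221.6 NM  (cumulative 1050.4 NM)
Delta→Echo: 147.9 NM  (cumulative 1198.3 NM)
Echo→Foxtrot: 35.6 NM  (cumulative 1233.9 NM)
Total route length ≈ 1234 NM.

1234 NM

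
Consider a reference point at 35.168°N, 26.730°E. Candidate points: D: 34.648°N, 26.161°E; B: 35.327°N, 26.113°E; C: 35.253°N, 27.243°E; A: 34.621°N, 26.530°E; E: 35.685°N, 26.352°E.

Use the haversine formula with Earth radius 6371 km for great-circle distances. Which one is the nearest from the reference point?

C

Distances from the reference point (35.168°N, 26.730°E):
C: 47.6 km
B: 58.8 km
A: 63.5 km
E: 66.9 km
D: 77.7 km
The nearest is C at 47.6 km.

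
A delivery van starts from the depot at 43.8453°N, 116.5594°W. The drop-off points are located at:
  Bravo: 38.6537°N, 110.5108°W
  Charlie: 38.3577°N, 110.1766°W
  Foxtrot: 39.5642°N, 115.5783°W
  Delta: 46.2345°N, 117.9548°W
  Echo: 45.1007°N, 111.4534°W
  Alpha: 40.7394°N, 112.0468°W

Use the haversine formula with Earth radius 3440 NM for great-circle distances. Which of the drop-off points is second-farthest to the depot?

Bravo

Distance to each, sorted:
Charlie: 437.8 NM
Bravo: 414.1 NM
Alpha: 273.7 NM
Foxtrot: 260.8 NM
Echo: 231.3 NM
Delta: 155.2 NM
The second-farthest is Bravo at 414.1 NM.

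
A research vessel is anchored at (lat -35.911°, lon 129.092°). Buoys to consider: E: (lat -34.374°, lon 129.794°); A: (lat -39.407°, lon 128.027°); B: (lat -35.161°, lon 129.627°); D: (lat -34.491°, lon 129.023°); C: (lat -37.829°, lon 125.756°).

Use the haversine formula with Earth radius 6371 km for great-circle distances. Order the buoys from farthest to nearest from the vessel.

A, C, E, D, B

Distance from the vessel at (lat -35.911°, lon 129.092°) to each:
A (lat -39.407°, lon 128.027°): 399.9 km
C (lat -37.829°, lon 125.756°): 365.4 km
E (lat -34.374°, lon 129.794°): 182.4 km
D (lat -34.491°, lon 129.023°): 158.0 km
B (lat -35.161°, lon 129.627°): 96.4 km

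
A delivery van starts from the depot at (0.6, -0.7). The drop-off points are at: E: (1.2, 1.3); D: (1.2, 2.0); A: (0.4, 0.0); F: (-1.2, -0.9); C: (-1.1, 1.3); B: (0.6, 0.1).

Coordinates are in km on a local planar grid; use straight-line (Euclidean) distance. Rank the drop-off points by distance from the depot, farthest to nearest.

D, C, E, F, B, A

Distance from the depot at (0.6, -0.7) to each:
D (1.2, 2.0): 2.8 km
C (-1.1, 1.3): 2.6 km
E (1.2, 1.3): 2.1 km
F (-1.2, -0.9): 1.8 km
B (0.6, 0.1): 0.8 km
A (0.4, 0.0): 0.7 km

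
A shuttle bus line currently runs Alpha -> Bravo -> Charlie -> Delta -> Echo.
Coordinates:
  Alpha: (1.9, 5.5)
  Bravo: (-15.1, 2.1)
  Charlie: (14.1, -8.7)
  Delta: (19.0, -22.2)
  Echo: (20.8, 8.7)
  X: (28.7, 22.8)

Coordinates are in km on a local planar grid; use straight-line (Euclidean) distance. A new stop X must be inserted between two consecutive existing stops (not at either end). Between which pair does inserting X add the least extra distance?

between Delta and Echo

Added distance for inserting X between each consecutive pair:
Alpha–Bravo: 63.0 km
Bravo–Charlie: 52.0 km
Charlie–Delta: 66.4 km
Delta–Echo: 31.2 km
Smallest added distance is 31.2 km, inserting between Delta and Echo.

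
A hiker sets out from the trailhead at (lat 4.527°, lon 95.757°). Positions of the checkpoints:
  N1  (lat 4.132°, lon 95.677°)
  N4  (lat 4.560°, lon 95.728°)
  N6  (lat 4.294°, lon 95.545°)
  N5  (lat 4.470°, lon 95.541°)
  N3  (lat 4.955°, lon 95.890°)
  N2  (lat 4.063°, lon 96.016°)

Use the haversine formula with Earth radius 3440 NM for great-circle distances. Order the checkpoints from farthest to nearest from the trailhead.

Computing each great-circle distance from (lat 4.527°, lon 95.757°):
N2 (lat 4.063°, lon 96.016°): 31.9 NM
N3 (lat 4.955°, lon 95.890°): 26.9 NM
N1 (lat 4.132°, lon 95.677°): 24.2 NM
N6 (lat 4.294°, lon 95.545°): 18.9 NM
N5 (lat 4.470°, lon 95.541°): 13.4 NM
N4 (lat 4.560°, lon 95.728°): 2.6 NM

N2, N3, N1, N6, N5, N4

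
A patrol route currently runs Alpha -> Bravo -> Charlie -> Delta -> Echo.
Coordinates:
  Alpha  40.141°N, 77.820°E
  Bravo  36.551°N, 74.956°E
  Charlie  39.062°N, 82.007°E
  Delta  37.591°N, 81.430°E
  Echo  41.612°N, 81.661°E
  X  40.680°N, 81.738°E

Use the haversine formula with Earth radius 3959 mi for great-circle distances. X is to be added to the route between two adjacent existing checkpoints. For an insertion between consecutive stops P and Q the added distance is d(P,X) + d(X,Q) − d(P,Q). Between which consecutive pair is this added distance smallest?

Added distance for inserting X between each consecutive pair:
Alpha–Bravo: 380.8 mi
Bravo–Charlie: 154.6 mi
Charlie–Delta: 220.4 mi
Delta–Echo: 0.5 mi
Smallest added distance is 0.5 mi, inserting between Delta and Echo.

between Delta and Echo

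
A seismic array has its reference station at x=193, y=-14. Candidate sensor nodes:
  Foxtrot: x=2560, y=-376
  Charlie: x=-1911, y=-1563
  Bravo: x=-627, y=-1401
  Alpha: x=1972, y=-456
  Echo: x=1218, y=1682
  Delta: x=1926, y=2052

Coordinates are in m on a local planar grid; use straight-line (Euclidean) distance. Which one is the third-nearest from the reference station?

Echo

Distances from the reference station (x=193, y=-14):
Bravo: 1611.3 m
Alpha: 1833.1 m
Echo: 1981.7 m
Foxtrot: 2394.5 m
Charlie: 2612.7 m
Delta: 2696.6 m
The third-nearest is Echo at 1981.7 m.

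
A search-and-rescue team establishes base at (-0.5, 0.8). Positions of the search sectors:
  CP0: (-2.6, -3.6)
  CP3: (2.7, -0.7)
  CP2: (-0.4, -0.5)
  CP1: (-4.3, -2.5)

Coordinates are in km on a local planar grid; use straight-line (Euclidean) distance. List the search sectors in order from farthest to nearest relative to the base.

CP1, CP0, CP3, CP2

Computing each straight-line distance from (-0.5, 0.8):
CP1 (-4.3, -2.5): 5.0 km
CP0 (-2.6, -3.6): 4.9 km
CP3 (2.7, -0.7): 3.5 km
CP2 (-0.4, -0.5): 1.3 km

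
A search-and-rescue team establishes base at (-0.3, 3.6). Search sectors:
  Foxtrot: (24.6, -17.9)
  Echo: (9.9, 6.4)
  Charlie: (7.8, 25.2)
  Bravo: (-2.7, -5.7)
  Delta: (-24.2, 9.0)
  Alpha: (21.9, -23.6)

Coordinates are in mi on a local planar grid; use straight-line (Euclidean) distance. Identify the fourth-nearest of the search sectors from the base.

Delta

Distances from the base ((-0.3, 3.6)):
Bravo: 9.6 mi
Echo: 10.6 mi
Charlie: 23.1 mi
Delta: 24.5 mi
Foxtrot: 32.9 mi
Alpha: 35.1 mi
The fourth-nearest is Delta at 24.5 mi.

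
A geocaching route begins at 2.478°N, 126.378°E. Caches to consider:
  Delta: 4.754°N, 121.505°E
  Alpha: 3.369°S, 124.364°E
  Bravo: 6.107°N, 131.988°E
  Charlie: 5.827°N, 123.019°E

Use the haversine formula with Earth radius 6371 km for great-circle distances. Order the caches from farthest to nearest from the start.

Bravo, Alpha, Delta, Charlie

Computing each great-circle distance from 2.478°N, 126.378°E:
Bravo 6.107°N, 131.988°E: 741.4 km
Alpha 3.369°S, 124.364°E: 687.6 km
Delta 4.754°N, 121.505°E: 597.0 km
Charlie 5.827°N, 123.019°E: 526.7 km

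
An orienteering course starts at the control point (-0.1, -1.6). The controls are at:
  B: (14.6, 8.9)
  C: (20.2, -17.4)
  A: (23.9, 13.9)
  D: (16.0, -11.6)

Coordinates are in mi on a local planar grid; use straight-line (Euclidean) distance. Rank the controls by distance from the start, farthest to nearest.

Distance from the start at (-0.1, -1.6) to each:
A (23.9, 13.9): 28.6 mi
C (20.2, -17.4): 25.7 mi
D (16.0, -11.6): 19.0 mi
B (14.6, 8.9): 18.1 mi

A, C, D, B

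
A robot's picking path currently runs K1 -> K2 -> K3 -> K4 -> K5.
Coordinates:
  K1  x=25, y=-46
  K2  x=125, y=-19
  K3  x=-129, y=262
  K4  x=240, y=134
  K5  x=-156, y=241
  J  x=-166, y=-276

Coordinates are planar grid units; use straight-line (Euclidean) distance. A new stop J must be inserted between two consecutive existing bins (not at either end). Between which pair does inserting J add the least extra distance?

Added distance for inserting J between each consecutive pair:
K1–K2: 583.6
K2–K3: 548.7
K3–K4: 725.7
K4–K5: 683.9
Smallest added distance is 548.7, inserting between K2 and K3.

between K2 and K3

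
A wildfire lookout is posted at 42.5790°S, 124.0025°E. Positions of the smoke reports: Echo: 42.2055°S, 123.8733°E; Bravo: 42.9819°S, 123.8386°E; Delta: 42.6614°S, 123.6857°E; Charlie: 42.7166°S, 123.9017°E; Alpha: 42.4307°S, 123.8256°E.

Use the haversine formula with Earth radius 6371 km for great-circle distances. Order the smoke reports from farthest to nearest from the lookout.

Bravo, Echo, Delta, Alpha, Charlie

Distance from the lookout at 42.5790°S, 124.0025°E to each:
Bravo 42.9819°S, 123.8386°E: 46.8 km
Echo 42.2055°S, 123.8733°E: 42.9 km
Delta 42.6614°S, 123.6857°E: 27.5 km
Alpha 42.4307°S, 123.8256°E: 22.0 km
Charlie 42.7166°S, 123.9017°E: 17.4 km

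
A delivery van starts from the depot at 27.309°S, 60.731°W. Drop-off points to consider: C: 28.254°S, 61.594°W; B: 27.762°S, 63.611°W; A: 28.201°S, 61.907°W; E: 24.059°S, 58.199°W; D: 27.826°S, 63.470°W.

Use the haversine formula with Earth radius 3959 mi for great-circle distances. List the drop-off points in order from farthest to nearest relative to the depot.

E, B, D, A, C

Computing each great-circle distance from 27.309°S, 60.731°W:
E 24.059°S, 58.199°W: 274.4 mi
B 27.762°S, 63.611°W: 179.2 mi
D 27.826°S, 63.470°W: 171.5 mi
A 28.201°S, 61.907°W: 94.7 mi
C 28.254°S, 61.594°W: 83.9 mi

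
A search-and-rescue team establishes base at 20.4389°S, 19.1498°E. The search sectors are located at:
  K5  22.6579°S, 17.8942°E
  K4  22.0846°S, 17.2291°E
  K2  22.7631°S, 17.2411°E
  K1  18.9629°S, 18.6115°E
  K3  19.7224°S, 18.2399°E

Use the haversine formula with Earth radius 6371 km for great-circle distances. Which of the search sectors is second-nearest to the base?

K1

Distance to each, sorted:
K3: 124.0 km
K1: 173.5 km
K4: 270.4 km
K5: 278.8 km
K2: 325.2 km
The second-nearest is K1 at 173.5 km.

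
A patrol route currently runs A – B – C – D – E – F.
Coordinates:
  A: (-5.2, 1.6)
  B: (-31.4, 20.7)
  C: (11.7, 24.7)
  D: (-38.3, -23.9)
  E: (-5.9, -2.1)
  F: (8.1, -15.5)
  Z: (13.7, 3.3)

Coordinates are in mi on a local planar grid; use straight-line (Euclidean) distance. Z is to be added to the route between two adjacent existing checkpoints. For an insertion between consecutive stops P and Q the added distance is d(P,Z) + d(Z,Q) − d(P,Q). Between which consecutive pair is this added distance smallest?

between C and D

Added distance for inserting Z between each consecutive pair:
A–B: 34.9 mi
B–C: 26.5 mi
C–D: 10.4 mi
D–E: 40.0 mi
E–F: 20.6 mi
Smallest added distance is 10.4 mi, inserting between C and D.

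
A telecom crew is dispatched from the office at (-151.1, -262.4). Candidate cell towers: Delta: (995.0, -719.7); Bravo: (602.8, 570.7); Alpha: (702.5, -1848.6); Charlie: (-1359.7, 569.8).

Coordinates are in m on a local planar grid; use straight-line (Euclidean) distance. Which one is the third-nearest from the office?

Charlie

Distances from the office ((-151.1, -262.4)):
Bravo: 1123.6 m
Delta: 1234.0 m
Charlie: 1467.4 m
Alpha: 1801.3 m
The third-nearest is Charlie at 1467.4 m.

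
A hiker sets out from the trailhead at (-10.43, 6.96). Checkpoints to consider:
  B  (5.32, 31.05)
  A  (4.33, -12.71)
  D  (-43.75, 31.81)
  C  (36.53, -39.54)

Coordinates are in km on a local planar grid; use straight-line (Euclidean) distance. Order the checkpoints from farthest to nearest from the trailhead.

Computing each straight-line distance from (-10.43, 6.96):
C (36.53, -39.54): 66.1 km
D (-43.75, 31.81): 41.6 km
B (5.32, 31.05): 28.8 km
A (4.33, -12.71): 24.6 km

C, D, B, A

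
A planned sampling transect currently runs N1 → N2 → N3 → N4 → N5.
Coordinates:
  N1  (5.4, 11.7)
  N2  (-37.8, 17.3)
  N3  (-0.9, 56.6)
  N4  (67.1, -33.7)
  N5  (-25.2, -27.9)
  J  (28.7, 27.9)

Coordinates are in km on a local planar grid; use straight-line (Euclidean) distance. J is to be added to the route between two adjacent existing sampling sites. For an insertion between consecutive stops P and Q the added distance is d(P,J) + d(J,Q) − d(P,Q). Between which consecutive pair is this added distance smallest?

Added distance for inserting J between each consecutive pair:
N1–N2: 52.2 km
N2–N3: 54.7 km
N3–N4: 0.8 km
N4–N5: 57.7 km
Smallest added distance is 0.8 km, inserting between N3 and N4.

between N3 and N4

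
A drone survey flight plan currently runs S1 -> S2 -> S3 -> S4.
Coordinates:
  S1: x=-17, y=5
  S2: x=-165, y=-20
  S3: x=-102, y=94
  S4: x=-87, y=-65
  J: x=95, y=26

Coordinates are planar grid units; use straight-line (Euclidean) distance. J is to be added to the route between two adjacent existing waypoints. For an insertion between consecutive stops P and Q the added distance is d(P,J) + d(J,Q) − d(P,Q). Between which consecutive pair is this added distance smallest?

between S1 and S2

Added distance for inserting J between each consecutive pair:
S1–S2: 227.9
S2–S3: 342.2
S3–S4: 252.2
Smallest added distance is 227.9, inserting between S1 and S2.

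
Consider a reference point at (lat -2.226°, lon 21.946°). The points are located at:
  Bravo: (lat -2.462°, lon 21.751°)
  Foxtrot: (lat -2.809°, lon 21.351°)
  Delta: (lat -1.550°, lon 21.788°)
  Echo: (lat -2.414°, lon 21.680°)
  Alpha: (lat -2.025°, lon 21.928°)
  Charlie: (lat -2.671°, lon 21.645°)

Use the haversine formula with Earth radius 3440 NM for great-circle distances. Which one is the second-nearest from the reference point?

Distance to each, sorted:
Alpha: 12.1 NM
Bravo: 18.4 NM
Echo: 19.5 NM
Charlie: 32.2 NM
Delta: 41.7 NM
Foxtrot: 50.0 NM
The second-nearest is Bravo at 18.4 NM.

Bravo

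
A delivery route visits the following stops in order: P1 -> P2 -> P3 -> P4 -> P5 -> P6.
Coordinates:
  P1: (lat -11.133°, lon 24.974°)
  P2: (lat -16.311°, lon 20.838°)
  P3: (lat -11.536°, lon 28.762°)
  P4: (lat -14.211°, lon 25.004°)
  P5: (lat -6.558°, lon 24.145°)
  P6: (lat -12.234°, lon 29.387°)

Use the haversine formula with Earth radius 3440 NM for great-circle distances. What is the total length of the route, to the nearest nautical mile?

2132 NM

Leg distances:
P1→P2: 393.4 NM  (cumulative 393.4 NM)
P2→P3: 543.4 NM  (cumulative 936.8 NM)
P3→P4: 272.3 NM  (cumulative 1209.1 NM)
P4→P5: 462.3 NM  (cumulative 1671.4 NM)
P5→P6: 460.9 NM  (cumulative 2132.3 NM)
Total route length ≈ 2132 NM.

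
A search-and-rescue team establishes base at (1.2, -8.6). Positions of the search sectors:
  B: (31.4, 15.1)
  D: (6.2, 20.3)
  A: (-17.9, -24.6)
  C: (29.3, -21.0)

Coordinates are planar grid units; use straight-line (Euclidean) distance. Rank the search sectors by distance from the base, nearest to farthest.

Distances from the base:
A (-17.9, -24.6): 24.9
D (6.2, 20.3): 29.3
C (29.3, -21.0): 30.7
B (31.4, 15.1): 38.4

A, D, C, B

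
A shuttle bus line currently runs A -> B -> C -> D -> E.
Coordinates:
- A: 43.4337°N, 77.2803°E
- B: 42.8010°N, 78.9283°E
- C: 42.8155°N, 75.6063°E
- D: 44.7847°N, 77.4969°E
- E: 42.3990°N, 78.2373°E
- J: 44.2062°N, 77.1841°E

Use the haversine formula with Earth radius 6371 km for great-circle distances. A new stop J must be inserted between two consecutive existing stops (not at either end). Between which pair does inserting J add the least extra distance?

between C and D

Added distance for inserting J between each consecutive pair:
A–B: 145.3 km
B–C: 139.5 km
C–D: 2.8 km
D–E: 15.3 km
Smallest added distance is 2.8 km, inserting between C and D.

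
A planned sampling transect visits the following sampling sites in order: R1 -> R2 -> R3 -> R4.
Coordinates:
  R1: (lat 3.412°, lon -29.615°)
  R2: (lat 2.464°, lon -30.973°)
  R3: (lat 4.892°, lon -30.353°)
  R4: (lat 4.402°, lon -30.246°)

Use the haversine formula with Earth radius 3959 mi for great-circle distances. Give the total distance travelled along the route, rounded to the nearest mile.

Leg distances:
R1→R2: 114.3 mi  (cumulative 114.3 mi)
R2→R3: 173.1 mi  (cumulative 287.5 mi)
R3→R4: 34.7 mi  (cumulative 322.1 mi)
Total route length ≈ 322 mi.

322 mi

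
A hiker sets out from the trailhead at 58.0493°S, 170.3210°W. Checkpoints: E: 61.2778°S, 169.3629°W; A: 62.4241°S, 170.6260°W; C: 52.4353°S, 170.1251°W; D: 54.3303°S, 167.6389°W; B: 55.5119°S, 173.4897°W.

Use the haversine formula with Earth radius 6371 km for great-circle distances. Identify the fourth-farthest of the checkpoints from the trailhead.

E

Distances from the trailhead (58.0493°S, 170.3210°W):
C: 624.4 km
A: 486.7 km
D: 445.5 km
E: 363.0 km
B: 341.8 km
The fourth-farthest is E at 363.0 km.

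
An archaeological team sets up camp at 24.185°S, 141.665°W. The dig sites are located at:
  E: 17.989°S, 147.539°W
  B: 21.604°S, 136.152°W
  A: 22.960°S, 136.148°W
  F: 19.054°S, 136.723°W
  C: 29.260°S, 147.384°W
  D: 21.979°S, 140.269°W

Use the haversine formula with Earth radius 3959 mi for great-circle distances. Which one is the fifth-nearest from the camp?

C

Distance to each, sorted:
D: 176.4 mi
A: 359.5 mi
B: 393.6 mi
F: 475.8 mi
C: 497.4 mi
E: 571.4 mi
The fifth-nearest is C at 497.4 mi.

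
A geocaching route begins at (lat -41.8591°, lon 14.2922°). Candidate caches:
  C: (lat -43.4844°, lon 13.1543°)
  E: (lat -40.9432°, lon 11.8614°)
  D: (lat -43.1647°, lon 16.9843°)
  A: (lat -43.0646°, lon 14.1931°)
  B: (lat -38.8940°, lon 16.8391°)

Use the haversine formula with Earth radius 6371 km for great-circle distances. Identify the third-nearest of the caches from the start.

Distance to each, sorted:
A: 134.3 km
C: 203.3 km
E: 226.9 km
D: 264.1 km
B: 394.0 km
The third-nearest is E at 226.9 km.

E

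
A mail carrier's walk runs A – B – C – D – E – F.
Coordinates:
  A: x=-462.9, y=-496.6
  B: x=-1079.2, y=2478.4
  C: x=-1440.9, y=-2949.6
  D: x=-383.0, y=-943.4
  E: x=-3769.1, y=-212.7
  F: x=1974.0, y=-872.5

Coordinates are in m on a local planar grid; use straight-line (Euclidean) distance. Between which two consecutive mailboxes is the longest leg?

Leg distances:
A→B: 3038.2 m
B→C: 5440.0 m
C→D: 2268.0 m
D→E: 3464.0 m
E→F: 5780.9 m
The longest leg is E–F at 5780.9 m.

E–F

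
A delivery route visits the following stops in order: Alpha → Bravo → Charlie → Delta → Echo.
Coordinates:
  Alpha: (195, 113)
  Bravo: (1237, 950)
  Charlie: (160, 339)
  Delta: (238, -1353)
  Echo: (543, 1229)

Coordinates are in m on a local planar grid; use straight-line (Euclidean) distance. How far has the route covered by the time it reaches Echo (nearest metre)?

Leg distances:
Alpha→Bravo: 1336.5 m  (cumulative 1336.5 m)
Bravo→Charlie: 1238.2 m  (cumulative 2574.8 m)
Charlie→Delta: 1693.8 m  (cumulative 4268.6 m)
Delta→Echo: 2600.0 m  (cumulative 6868.5 m)
Cumulative distance at Echo ≈ 6869 m.

6869 m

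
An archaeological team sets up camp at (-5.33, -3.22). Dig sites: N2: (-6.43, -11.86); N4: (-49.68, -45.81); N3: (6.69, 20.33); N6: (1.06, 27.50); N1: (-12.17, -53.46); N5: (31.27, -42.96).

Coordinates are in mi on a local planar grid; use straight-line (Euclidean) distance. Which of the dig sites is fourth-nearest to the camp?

N1

Distance to each, sorted:
N2: 8.7 mi
N3: 26.4 mi
N6: 31.4 mi
N1: 50.7 mi
N5: 54.0 mi
N4: 61.5 mi
The fourth-nearest is N1 at 50.7 mi.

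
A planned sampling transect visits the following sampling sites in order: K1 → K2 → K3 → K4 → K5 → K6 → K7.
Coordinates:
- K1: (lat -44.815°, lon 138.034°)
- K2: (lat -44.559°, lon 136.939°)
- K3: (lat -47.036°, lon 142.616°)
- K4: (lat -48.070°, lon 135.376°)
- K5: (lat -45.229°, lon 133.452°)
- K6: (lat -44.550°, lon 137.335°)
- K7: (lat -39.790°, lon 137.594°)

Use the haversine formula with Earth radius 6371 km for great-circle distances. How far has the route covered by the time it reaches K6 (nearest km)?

1829 km

Leg distances:
K1→K2: 91.1 km  (cumulative 91.1 km)
K2→K3: 519.0 km  (cumulative 610.1 km)
K3→K4: 555.1 km  (cumulative 1165.3 km)
K4→K5: 348.3 km  (cumulative 1513.6 km)
K5→K6: 315.0 km  (cumulative 1828.6 km)
Cumulative distance at K6 ≈ 1829 km.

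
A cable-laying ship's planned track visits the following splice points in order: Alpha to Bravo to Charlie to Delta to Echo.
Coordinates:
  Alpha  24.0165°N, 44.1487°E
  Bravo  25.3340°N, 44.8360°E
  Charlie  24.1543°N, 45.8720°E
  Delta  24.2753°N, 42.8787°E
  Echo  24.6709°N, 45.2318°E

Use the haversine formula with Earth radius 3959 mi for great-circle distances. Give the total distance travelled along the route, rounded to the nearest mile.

Leg distances:
Alpha→Bravo: 100.7 mi  (cumulative 100.7 mi)
Bravo→Charlie: 104.3 mi  (cumulative 205.0 mi)
Charlie→Delta: 188.8 mi  (cumulative 393.8 mi)
Delta→Echo: 150.5 mi  (cumulative 544.3 mi)
Total route length ≈ 544 mi.

544 mi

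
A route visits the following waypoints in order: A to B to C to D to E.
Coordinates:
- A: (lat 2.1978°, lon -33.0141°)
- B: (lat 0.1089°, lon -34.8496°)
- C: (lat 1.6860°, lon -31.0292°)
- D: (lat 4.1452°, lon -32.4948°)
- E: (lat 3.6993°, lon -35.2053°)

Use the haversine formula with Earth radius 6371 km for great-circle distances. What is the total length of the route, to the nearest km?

Leg distances:
A→B: 309.2 km  (cumulative 309.2 km)
B→C: 459.5 km  (cumulative 768.7 km)
C→D: 318.2 km  (cumulative 1086.9 km)
D→E: 304.7 km  (cumulative 1391.7 km)
Total route length ≈ 1392 km.

1392 km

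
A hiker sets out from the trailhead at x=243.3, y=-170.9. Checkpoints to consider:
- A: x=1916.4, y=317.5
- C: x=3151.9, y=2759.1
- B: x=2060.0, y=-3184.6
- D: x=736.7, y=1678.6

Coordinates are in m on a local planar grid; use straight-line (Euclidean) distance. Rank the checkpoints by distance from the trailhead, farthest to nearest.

Computing each straight-line distance from x=243.3, y=-170.9:
C x=3151.9, y=2759.1: 4128.5 m
B x=2060.0, y=-3184.6: 3518.9 m
D x=736.7, y=1678.6: 1914.2 m
A x=1916.4, y=317.5: 1742.9 m

C, B, D, A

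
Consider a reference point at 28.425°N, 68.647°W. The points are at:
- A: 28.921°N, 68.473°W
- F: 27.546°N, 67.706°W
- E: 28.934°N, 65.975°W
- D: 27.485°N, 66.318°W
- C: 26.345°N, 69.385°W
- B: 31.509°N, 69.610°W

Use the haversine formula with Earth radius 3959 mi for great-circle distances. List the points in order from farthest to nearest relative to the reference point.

B, E, D, C, F, A

Computing each great-circle distance from 28.425°N, 68.647°W:
B 31.509°N, 69.610°W: 220.8 mi
E 28.934°N, 65.975°W: 165.7 mi
D 27.485°N, 66.318°W: 156.3 mi
C 26.345°N, 69.385°W: 150.7 mi
F 27.546°N, 67.706°W: 83.6 mi
A 28.921°N, 68.473°W: 35.9 mi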